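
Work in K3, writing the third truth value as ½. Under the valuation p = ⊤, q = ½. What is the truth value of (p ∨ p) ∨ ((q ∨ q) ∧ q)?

p ∨ p = ⊤ ∨ ⊤ = ⊤
q ∨ q = ½ ∨ ½ = ½
(q ∨ q) ∧ q = ½ ∧ ½ = ½
(p ∨ p) ∨ ((q ∨ q) ∧ q) = ⊤ ∨ ½ = ⊤

⊤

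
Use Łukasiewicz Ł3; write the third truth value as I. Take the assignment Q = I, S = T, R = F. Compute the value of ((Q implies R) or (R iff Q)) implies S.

T

Q implies R = I implies F = I  [min(1, 1−½+0)]
R iff Q = F iff I = I
(Q implies R) or (R iff Q) = I or I = I
((Q implies R) or (R iff Q)) implies S = I implies T = T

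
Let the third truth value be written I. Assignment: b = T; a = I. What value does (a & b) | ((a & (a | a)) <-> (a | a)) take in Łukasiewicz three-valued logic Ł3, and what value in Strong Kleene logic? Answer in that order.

T; I

In Łukasiewicz three-valued logic Ł3: a & b = I & T = I
a | a = I | I = I
a & (a | a) = I & I = I
a | a = I | I = I
(a & (a | a)) <-> (a | a) = I <-> I = T  [1 − |½−½|]
(a & b) | ((a & (a | a)) <-> (a | a)) = I | T = T
In Strong Kleene logic: a & b = I & T = I
a | a = I | I = I
a & (a | a) = I & I = I
a | a = I | I = I
(a & (a | a)) <-> (a | a) = I <-> I = I
(a & b) | ((a & (a | a)) <-> (a | a)) = I | I = I
They differ because Łukasiewicz three-valued logic Ł3 and Strong Kleene logic treat I differently under implication.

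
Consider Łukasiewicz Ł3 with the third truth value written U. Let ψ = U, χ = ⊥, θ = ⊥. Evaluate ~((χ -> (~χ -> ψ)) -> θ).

⊤

~χ = ~⊥ = ⊤
~χ -> ψ = ⊤ -> U = U  [min(1, 1−1+½)]
χ -> (~χ -> ψ) = ⊥ -> U = ⊤
(χ -> (~χ -> ψ)) -> θ = ⊤ -> ⊥ = ⊥
~((χ -> (~χ -> ψ)) -> θ) = ~⊥ = ⊤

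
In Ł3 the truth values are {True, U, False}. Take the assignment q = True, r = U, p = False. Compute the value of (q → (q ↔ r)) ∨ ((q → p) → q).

True

q ↔ r = True ↔ U = U  [1 − |1−½|]
q → (q ↔ r) = True → U = U
q → p = True → False = False
(q → p) → q = False → True = True
(q → (q ↔ r)) ∨ ((q → p) → q) = U ∨ True = True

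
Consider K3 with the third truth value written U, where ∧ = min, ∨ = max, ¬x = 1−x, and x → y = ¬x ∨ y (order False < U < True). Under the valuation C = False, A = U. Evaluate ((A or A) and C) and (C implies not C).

False

A or A = U or U = U
(A or A) and C = U and False = False
not C = not False = True
C implies not C = False implies True = True
((A or A) and C) and (C implies not C) = False and True = False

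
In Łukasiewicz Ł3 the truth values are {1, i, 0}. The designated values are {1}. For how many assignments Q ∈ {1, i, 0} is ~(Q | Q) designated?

1

Q=1: 0 ·
Q=i: i ·
Q=0: 1 ✓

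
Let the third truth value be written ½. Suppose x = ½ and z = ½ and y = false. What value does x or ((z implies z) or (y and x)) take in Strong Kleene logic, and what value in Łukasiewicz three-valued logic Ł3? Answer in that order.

½; true

In Strong Kleene logic: z implies z = ½ implies ½ = ½  [not ½ or ½]
y and x = false and ½ = false
(z implies z) or (y and x) = ½ or false = ½
x or ((z implies z) or (y and x)) = ½ or ½ = ½
In Łukasiewicz three-valued logic Ł3: z implies z = ½ implies ½ = true
y and x = false and ½ = false
(z implies z) or (y and x) = true or false = true
x or ((z implies z) or (y and x)) = ½ or true = true
They differ because Strong Kleene logic and Łukasiewicz three-valued logic Ł3 treat ½ differently under implication.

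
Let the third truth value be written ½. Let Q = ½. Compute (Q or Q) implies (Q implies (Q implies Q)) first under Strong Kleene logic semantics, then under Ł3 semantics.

In Strong Kleene logic: Q or Q = ½ or ½ = ½
Q implies Q = ½ implies ½ = ½  [not ½ or ½]
Q implies (Q implies Q) = ½ implies ½ = ½
(Q or Q) implies (Q implies (Q implies Q)) = ½ implies ½ = ½
In Ł3: Q or Q = ½ or ½ = ½
Q implies Q = ½ implies ½ = T  [min(1, 1−½+½)]
Q implies (Q implies Q) = ½ implies T = T
(Q or Q) implies (Q implies (Q implies Q)) = ½ implies T = T
They differ because Strong Kleene logic and Ł3 treat ½ differently under implication.

½; T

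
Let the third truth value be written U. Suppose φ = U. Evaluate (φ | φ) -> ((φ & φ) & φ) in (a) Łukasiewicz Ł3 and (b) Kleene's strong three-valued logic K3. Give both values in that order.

True; U

In Łukasiewicz Ł3: φ | φ = U | U = U
φ & φ = U & U = U
(φ & φ) & φ = U & U = U
(φ | φ) -> ((φ & φ) & φ) = U -> U = True  [min(1, 1−½+½)]
In Kleene's strong three-valued logic K3: φ | φ = U | U = U
φ & φ = U & U = U
(φ & φ) & φ = U & U = U
(φ | φ) -> ((φ & φ) & φ) = U -> U = U
They differ because Łukasiewicz Ł3 and Kleene's strong three-valued logic K3 treat U differently under implication.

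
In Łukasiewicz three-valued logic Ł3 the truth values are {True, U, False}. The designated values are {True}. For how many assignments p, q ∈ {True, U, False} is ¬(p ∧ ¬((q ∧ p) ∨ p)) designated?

Of the 9 assignments, 6 give a value in {True}.

6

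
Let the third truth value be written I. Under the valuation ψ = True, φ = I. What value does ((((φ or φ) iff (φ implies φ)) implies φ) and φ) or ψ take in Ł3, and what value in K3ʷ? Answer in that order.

True; I

In Ł3: φ or φ = I or I = I
φ implies φ = I implies I = True  [min(1, 1−½+½)]
(φ or φ) iff (φ implies φ) = I iff True = I
((φ or φ) iff (φ implies φ)) implies φ = I implies I = True
(((φ or φ) iff (φ implies φ)) implies φ) and φ = True and I = I
((((φ or φ) iff (φ implies φ)) implies φ) and φ) or ψ = I or True = True
In K3ʷ: φ or φ = I or I = I
φ implies φ = I implies I = I  [any arg is the third value ⇒ result is the third value]
(φ or φ) iff (φ implies φ) = I iff I = I
((φ or φ) iff (φ implies φ)) implies φ = I implies I = I
(((φ or φ) iff (φ implies φ)) implies φ) and φ = I and I = I
((((φ or φ) iff (φ implies φ)) implies φ) and φ) or ψ = I or True = I
They differ because Ł3 and K3ʷ treat I differently under the binary connectives.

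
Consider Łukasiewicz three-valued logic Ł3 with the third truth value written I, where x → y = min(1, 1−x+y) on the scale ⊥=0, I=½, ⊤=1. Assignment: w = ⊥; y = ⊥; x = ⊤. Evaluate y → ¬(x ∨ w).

x ∨ w = ⊤ ∨ ⊥ = ⊤
¬(x ∨ w) = ¬⊤ = ⊥
y → ¬(x ∨ w) = ⊥ → ⊥ = ⊤

⊤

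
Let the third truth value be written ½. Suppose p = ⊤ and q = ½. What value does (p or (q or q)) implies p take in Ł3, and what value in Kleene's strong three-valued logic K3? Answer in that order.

In Ł3: q or q = ½ or ½ = ½
p or (q or q) = ⊤ or ½ = ⊤
(p or (q or q)) implies p = ⊤ implies ⊤ = ⊤
In Kleene's strong three-valued logic K3: q or q = ½ or ½ = ½
p or (q or q) = ⊤ or ½ = ⊤
(p or (q or q)) implies p = ⊤ implies ⊤ = ⊤

⊤; ⊤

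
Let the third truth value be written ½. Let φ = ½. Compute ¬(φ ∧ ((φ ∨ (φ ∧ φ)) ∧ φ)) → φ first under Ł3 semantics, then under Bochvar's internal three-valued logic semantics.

1; ½

In Ł3: φ ∧ φ = ½ ∧ ½ = ½
φ ∨ (φ ∧ φ) = ½ ∨ ½ = ½
(φ ∨ (φ ∧ φ)) ∧ φ = ½ ∧ ½ = ½
φ ∧ ((φ ∨ (φ ∧ φ)) ∧ φ) = ½ ∧ ½ = ½
¬(φ ∧ ((φ ∨ (φ ∧ φ)) ∧ φ)) = ¬½ = ½
¬(φ ∧ ((φ ∨ (φ ∧ φ)) ∧ φ)) → φ = ½ → ½ = 1  [min(1, 1−½+½)]
In Bochvar's internal three-valued logic: φ ∧ φ = ½ ∧ ½ = ½
φ ∨ (φ ∧ φ) = ½ ∨ ½ = ½
(φ ∨ (φ ∧ φ)) ∧ φ = ½ ∧ ½ = ½
φ ∧ ((φ ∨ (φ ∧ φ)) ∧ φ) = ½ ∧ ½ = ½
¬(φ ∧ ((φ ∨ (φ ∧ φ)) ∧ φ)) = ¬½ = ½
¬(φ ∧ ((φ ∨ (φ ∧ φ)) ∧ φ)) → φ = ½ → ½ = ½  [any arg is the third value ⇒ result is the third value]
They differ because Ł3 and Bochvar's internal three-valued logic treat ½ differently under the binary connectives.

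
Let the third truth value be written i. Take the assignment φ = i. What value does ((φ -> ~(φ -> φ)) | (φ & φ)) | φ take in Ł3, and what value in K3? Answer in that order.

i; i

In Ł3: φ -> φ = i -> i = True  [min(1, 1−½+½)]
~(φ -> φ) = ~True = False
φ -> ~(φ -> φ) = i -> False = i
φ & φ = i & i = i
(φ -> ~(φ -> φ)) | (φ & φ) = i | i = i
((φ -> ~(φ -> φ)) | (φ & φ)) | φ = i | i = i
In K3: φ -> φ = i -> i = i
~(φ -> φ) = ~i = i
φ -> ~(φ -> φ) = i -> i = i
φ & φ = i & i = i
(φ -> ~(φ -> φ)) | (φ & φ) = i | i = i
((φ -> ~(φ -> φ)) | (φ & φ)) | φ = i | i = i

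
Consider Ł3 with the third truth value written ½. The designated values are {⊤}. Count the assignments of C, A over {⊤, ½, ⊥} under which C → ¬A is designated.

6

Of the 9 assignments, 6 give a value in {⊤}.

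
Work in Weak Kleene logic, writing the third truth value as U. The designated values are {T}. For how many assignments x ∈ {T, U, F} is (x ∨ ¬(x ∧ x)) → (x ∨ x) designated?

1

x=T: T ✓
x=U: U ·
x=F: F ·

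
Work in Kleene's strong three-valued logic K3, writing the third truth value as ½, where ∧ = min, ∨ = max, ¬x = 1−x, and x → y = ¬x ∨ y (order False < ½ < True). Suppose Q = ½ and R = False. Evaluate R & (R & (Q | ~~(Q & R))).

False

Q & R = ½ & False = False
~(Q & R) = ~False = True
~~(Q & R) = ~True = False
Q | ~~(Q & R) = ½ | False = ½
R & (Q | ~~(Q & R)) = False & ½ = False
R & (R & (Q | ~~(Q & R))) = False & False = False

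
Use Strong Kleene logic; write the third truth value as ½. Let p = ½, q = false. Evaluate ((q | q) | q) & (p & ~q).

q | q = false | false = false
(q | q) | q = false | false = false
~q = ~false = true
p & ~q = ½ & true = ½
((q | q) | q) & (p & ~q) = false & ½ = false

false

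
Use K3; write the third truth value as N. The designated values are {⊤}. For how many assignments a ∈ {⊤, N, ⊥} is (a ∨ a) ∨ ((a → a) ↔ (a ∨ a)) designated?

a=⊤: ⊤ ✓
a=N: N ·
a=⊥: ⊥ ·

1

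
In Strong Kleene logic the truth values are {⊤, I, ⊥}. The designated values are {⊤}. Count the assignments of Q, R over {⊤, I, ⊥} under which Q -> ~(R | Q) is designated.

Designated under: (Q=⊥, R=⊤); (Q=⊥, R=I); (Q=⊥, R=⊥).

3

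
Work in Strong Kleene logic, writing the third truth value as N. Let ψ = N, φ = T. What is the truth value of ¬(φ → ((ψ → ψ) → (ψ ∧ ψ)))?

N

ψ → ψ = N → N = N  [¬N ∨ N]
ψ ∧ ψ = N ∧ N = N
(ψ → ψ) → (ψ ∧ ψ) = N → N = N
φ → ((ψ → ψ) → (ψ ∧ ψ)) = T → N = N
¬(φ → ((ψ → ψ) → (ψ ∧ ψ))) = ¬N = N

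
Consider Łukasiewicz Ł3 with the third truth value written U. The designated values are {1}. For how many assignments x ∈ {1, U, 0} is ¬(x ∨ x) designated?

x=1: 0 ·
x=U: U ·
x=0: 1 ✓

1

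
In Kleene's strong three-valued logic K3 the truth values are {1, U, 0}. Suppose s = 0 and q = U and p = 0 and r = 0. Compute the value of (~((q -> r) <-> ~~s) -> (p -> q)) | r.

1

q -> r = U -> 0 = U  [~U | 0]
~s = ~0 = 1
~~s = ~1 = 0
(q -> r) <-> ~~s = U <-> 0 = U
~((q -> r) <-> ~~s) = ~U = U
p -> q = 0 -> U = 1
~((q -> r) <-> ~~s) -> (p -> q) = U -> 1 = 1
(~((q -> r) <-> ~~s) -> (p -> q)) | r = 1 | 0 = 1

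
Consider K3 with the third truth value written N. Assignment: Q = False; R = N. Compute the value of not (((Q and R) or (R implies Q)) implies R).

Q and R = False and N = False
R implies Q = N implies False = N  [not N or False]
(Q and R) or (R implies Q) = False or N = N
((Q and R) or (R implies Q)) implies R = N implies N = N
not (((Q and R) or (R implies Q)) implies R) = not N = N

N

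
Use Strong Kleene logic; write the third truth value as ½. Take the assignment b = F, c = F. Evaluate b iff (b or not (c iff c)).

T

c iff c = F iff F = T
not (c iff c) = not T = F
b or not (c iff c) = F or F = F
b iff (b or not (c iff c)) = F iff F = T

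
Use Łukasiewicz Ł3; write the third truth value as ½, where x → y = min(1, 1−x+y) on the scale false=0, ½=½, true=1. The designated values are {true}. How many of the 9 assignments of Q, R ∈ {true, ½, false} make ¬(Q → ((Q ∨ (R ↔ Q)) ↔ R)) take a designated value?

1

Designated under: (Q=true, R=false).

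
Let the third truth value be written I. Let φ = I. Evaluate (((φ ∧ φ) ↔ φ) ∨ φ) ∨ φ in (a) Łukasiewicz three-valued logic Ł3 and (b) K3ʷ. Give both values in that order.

1; I

In Łukasiewicz three-valued logic Ł3: φ ∧ φ = I ∧ I = I
(φ ∧ φ) ↔ φ = I ↔ I = 1
((φ ∧ φ) ↔ φ) ∨ φ = 1 ∨ I = 1
(((φ ∧ φ) ↔ φ) ∨ φ) ∨ φ = 1 ∨ I = 1
In K3ʷ: φ ∧ φ = I ∧ I = I
(φ ∧ φ) ↔ φ = I ↔ I = I
((φ ∧ φ) ↔ φ) ∨ φ = I ∨ I = I
(((φ ∧ φ) ↔ φ) ∨ φ) ∨ φ = I ∨ I = I
They differ because Łukasiewicz three-valued logic Ł3 and K3ʷ treat I differently under the binary connectives.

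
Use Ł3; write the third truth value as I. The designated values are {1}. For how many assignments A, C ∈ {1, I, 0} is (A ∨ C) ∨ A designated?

Of the 9 assignments, 5 give a value in {1}.

5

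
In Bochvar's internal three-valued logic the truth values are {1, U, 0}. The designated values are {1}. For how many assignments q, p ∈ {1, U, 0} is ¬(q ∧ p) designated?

3

Designated under: (q=1, p=0); (q=0, p=1); (q=0, p=0).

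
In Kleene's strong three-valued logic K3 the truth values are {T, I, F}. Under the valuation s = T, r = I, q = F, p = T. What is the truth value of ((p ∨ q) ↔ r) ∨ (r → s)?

T

p ∨ q = T ∨ F = T
(p ∨ q) ↔ r = T ↔ I = I
r → s = I → T = T  [¬I ∨ T]
((p ∨ q) ↔ r) ∨ (r → s) = I ∨ T = T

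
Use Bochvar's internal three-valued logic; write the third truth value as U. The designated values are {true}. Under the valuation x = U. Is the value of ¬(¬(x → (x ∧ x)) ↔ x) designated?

No

x ∧ x = U ∧ U = U
x → (x ∧ x) = U → U = U
¬(x → (x ∧ x)) = ¬U = U
¬(x → (x ∧ x)) ↔ x = U ↔ U = U
¬(¬(x → (x ∧ x)) ↔ x) = ¬U = U
U ∉ {true}.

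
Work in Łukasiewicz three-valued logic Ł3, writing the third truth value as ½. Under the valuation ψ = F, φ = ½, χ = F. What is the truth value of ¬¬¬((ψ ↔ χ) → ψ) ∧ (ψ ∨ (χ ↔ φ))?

½

ψ ↔ χ = F ↔ F = T
(ψ ↔ χ) → ψ = T → F = F
¬((ψ ↔ χ) → ψ) = ¬F = T
¬¬((ψ ↔ χ) → ψ) = ¬T = F
¬¬¬((ψ ↔ χ) → ψ) = ¬F = T
χ ↔ φ = F ↔ ½ = ½  [1 − |0−½|]
ψ ∨ (χ ↔ φ) = F ∨ ½ = ½
¬¬¬((ψ ↔ χ) → ψ) ∧ (ψ ∨ (χ ↔ φ)) = T ∧ ½ = ½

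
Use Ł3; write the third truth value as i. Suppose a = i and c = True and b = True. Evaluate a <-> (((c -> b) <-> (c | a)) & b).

c -> b = True -> True = True
c | a = True | i = True
(c -> b) <-> (c | a) = True <-> True = True
((c -> b) <-> (c | a)) & b = True & True = True
a <-> (((c -> b) <-> (c | a)) & b) = i <-> True = i  [1 − |½−1|]

i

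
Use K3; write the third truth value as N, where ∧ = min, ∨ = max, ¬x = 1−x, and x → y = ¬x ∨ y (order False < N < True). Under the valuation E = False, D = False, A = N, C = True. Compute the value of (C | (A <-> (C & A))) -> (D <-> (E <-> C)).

True

C & A = True & N = N
A <-> (C & A) = N <-> N = N
C | (A <-> (C & A)) = True | N = True
E <-> C = False <-> True = False
D <-> (E <-> C) = False <-> False = True
(C | (A <-> (C & A))) -> (D <-> (E <-> C)) = True -> True = True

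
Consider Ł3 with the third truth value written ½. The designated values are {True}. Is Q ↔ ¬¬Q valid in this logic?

Every assignment of Q over {True, ½, False} gives a value in {True}.
In particular, with Q=½: Q ↔ ¬¬Q = True.

Yes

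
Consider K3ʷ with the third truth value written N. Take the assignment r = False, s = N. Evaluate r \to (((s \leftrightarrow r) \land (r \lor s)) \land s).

s \leftrightarrow r = N \leftrightarrow False = N
r \lor s = False \lor N = N
(s \leftrightarrow r) \land (r \lor s) = N \land N = N
((s \leftrightarrow r) \land (r \lor s)) \land s = N \land N = N
r \to (((s \leftrightarrow r) \land (r \lor s)) \land s) = False \to N = N  [any arg is the third value ⇒ result is the third value]

N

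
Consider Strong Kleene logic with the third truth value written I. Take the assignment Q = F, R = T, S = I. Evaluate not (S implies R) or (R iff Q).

F

S implies R = I implies T = T  [not I or T]
not (S implies R) = not T = F
R iff Q = T iff F = F
not (S implies R) or (R iff Q) = F or F = F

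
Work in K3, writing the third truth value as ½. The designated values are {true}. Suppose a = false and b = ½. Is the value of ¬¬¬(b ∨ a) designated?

b ∨ a = ½ ∨ false = ½
¬(b ∨ a) = ¬½ = ½
¬¬(b ∨ a) = ¬½ = ½
¬¬¬(b ∨ a) = ¬½ = ½
½ ∉ {true}.

No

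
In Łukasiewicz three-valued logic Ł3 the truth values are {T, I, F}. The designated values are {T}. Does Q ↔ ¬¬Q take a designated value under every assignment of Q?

Yes

Every assignment of Q over {T, I, F} gives a value in {T}.
In particular, with Q=I: Q ↔ ¬¬Q = T.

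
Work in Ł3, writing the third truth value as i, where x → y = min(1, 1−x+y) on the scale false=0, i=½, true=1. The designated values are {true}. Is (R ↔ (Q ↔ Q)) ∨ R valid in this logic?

No

Countermodel: R=i, Q=true gives i, which is not designated.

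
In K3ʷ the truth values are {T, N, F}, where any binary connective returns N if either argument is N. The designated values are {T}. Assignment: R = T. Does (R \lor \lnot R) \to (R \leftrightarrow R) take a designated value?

\lnot R = \lnot T = F
R \lor \lnot R = T \lor F = T
R \leftrightarrow R = T \leftrightarrow T = T
(R \lor \lnot R) \to (R \leftrightarrow R) = T \to T = T
T ∈ {T}.

Yes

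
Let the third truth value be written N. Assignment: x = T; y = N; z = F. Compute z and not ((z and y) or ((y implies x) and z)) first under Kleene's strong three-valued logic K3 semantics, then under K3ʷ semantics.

F; N

In Kleene's strong three-valued logic K3: z and y = F and N = F
y implies x = N implies T = T  [not N or T]
(y implies x) and z = T and F = F
(z and y) or ((y implies x) and z) = F or F = F
not ((z and y) or ((y implies x) and z)) = not F = T
z and not ((z and y) or ((y implies x) and z)) = F and T = F
In K3ʷ: z and y = F and N = N
y implies x = N implies T = N  [any arg is the third value ⇒ result is the third value]
(y implies x) and z = N and F = N
(z and y) or ((y implies x) and z) = N or N = N
not ((z and y) or ((y implies x) and z)) = not N = N
z and not ((z and y) or ((y implies x) and z)) = F and N = N
They differ because Kleene's strong three-valued logic K3 and K3ʷ treat N differently under the binary connectives.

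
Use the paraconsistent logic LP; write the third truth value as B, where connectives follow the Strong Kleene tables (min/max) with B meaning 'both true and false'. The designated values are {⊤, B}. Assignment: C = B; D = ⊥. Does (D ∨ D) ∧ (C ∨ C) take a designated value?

No

D ∨ D = ⊥ ∨ ⊥ = ⊥
C ∨ C = B ∨ B = B
(D ∨ D) ∧ (C ∨ C) = ⊥ ∧ B = ⊥
⊥ ∉ {⊤, B}.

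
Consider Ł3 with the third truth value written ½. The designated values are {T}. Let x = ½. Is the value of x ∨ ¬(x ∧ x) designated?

x ∧ x = ½ ∧ ½ = ½
¬(x ∧ x) = ¬½ = ½
x ∨ ¬(x ∧ x) = ½ ∨ ½ = ½
½ ∉ {T}.

No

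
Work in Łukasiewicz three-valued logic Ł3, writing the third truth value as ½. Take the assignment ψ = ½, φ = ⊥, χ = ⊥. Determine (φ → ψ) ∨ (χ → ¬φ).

⊤

φ → ψ = ⊥ → ½ = ⊤  [min(1, 1−0+½)]
¬φ = ¬⊥ = ⊤
χ → ¬φ = ⊥ → ⊤ = ⊤
(φ → ψ) ∨ (χ → ¬φ) = ⊤ ∨ ⊤ = ⊤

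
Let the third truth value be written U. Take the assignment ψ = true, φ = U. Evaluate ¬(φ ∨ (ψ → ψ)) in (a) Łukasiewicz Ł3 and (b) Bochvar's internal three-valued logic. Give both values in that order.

In Łukasiewicz Ł3: ψ → ψ = true → true = true
φ ∨ (ψ → ψ) = U ∨ true = true
¬(φ ∨ (ψ → ψ)) = ¬true = false
In Bochvar's internal three-valued logic: ψ → ψ = true → true = true
φ ∨ (ψ → ψ) = U ∨ true = U
¬(φ ∨ (ψ → ψ)) = ¬U = U
They differ because Łukasiewicz Ł3 and Bochvar's internal three-valued logic treat U differently under the binary connectives.

false; U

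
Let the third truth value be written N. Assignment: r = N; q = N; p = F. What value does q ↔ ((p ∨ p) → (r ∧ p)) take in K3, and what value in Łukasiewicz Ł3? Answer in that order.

N; N

In K3: p ∨ p = F ∨ F = F
r ∧ p = N ∧ F = F
(p ∨ p) → (r ∧ p) = F → F = T
q ↔ ((p ∨ p) → (r ∧ p)) = N ↔ T = N
In Łukasiewicz Ł3: p ∨ p = F ∨ F = F
r ∧ p = N ∧ F = F
(p ∨ p) → (r ∧ p) = F → F = T
q ↔ ((p ∨ p) → (r ∧ p)) = N ↔ T = N  [1 − |½−1|]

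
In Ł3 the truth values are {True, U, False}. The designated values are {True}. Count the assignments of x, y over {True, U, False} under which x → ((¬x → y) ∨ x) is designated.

Of the 9 assignments, 9 give a value in {True}.

9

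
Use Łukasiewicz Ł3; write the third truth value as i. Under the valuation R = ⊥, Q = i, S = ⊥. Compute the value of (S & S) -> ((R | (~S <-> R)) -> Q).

S & S = ⊥ & ⊥ = ⊥
~S = ~⊥ = ⊤
~S <-> R = ⊤ <-> ⊥ = ⊥
R | (~S <-> R) = ⊥ | ⊥ = ⊥
(R | (~S <-> R)) -> Q = ⊥ -> i = ⊤  [min(1, 1−0+½)]
(S & S) -> ((R | (~S <-> R)) -> Q) = ⊥ -> ⊤ = ⊤

⊤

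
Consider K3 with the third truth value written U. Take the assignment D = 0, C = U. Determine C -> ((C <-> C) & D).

C <-> C = U <-> U = U
(C <-> C) & D = U & 0 = 0
C -> ((C <-> C) & D) = U -> 0 = U  [~U | 0]

U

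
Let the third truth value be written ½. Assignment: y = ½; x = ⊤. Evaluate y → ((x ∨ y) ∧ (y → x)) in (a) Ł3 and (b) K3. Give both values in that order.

⊤; ⊤

In Ł3: x ∨ y = ⊤ ∨ ½ = ⊤
y → x = ½ → ⊤ = ⊤  [min(1, 1−½+1)]
(x ∨ y) ∧ (y → x) = ⊤ ∧ ⊤ = ⊤
y → ((x ∨ y) ∧ (y → x)) = ½ → ⊤ = ⊤
In K3: x ∨ y = ⊤ ∨ ½ = ⊤
y → x = ½ → ⊤ = ⊤  [¬½ ∨ ⊤]
(x ∨ y) ∧ (y → x) = ⊤ ∧ ⊤ = ⊤
y → ((x ∨ y) ∧ (y → x)) = ½ → ⊤ = ⊤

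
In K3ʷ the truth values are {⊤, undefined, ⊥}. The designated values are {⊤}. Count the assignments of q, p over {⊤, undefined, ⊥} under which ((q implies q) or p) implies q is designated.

Designated under: (q=⊤, p=⊤); (q=⊤, p=⊥).

2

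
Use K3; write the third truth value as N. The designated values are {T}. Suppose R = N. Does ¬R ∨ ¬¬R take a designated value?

No

¬R = ¬N = N
¬R = ¬N = N
¬¬R = ¬N = N
¬R ∨ ¬¬R = N ∨ N = N
N ∉ {T}.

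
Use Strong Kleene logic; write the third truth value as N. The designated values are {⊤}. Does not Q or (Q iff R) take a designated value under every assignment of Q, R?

Countermodel: Q=⊤, R=N gives N, which is not designated.

No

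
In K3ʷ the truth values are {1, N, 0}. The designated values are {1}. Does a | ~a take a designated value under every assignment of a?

Countermodel: a=N gives N, which is not designated.

No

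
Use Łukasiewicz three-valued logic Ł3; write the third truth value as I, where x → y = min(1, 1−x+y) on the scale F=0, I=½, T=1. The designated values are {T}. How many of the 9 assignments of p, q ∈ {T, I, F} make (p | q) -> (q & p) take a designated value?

3

Designated under: (p=T, q=T); (p=I, q=I); (p=F, q=F).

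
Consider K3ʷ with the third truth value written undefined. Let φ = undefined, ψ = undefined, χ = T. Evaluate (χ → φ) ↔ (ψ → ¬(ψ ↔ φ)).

χ → φ = T → undefined = undefined  [any arg is the third value ⇒ result is the third value]
ψ ↔ φ = undefined ↔ undefined = undefined
¬(ψ ↔ φ) = ¬undefined = undefined
ψ → ¬(ψ ↔ φ) = undefined → undefined = undefined
(χ → φ) ↔ (ψ → ¬(ψ ↔ φ)) = undefined ↔ undefined = undefined

undefined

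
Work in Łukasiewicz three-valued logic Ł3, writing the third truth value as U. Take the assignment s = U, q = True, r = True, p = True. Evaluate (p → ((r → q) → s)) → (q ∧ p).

r → q = True → True = True
(r → q) → s = True → U = U  [min(1, 1−1+½)]
p → ((r → q) → s) = True → U = U
q ∧ p = True ∧ True = True
(p → ((r → q) → s)) → (q ∧ p) = U → True = True

True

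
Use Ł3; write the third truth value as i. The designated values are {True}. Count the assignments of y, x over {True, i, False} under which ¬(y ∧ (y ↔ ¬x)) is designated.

Designated under: (y=True, x=True); (y=False, x=True); (y=False, x=i); (y=False, x=False).

4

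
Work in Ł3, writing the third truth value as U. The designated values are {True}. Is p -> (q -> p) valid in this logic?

Every assignment of p, q over {True, U, False} gives a value in {True}.
In particular, with p=U, q=U: p -> (q -> p) = True.

Yes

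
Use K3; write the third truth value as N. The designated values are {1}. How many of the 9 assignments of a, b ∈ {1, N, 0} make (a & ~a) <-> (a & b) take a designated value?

4

Designated under: (a=1, b=0); (a=0, b=1); (a=0, b=N); (a=0, b=0).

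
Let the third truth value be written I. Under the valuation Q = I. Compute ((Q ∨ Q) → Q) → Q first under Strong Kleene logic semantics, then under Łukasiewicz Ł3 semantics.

In Strong Kleene logic: Q ∨ Q = I ∨ I = I
(Q ∨ Q) → Q = I → I = I
((Q ∨ Q) → Q) → Q = I → I = I
In Łukasiewicz Ł3: Q ∨ Q = I ∨ I = I
(Q ∨ Q) → Q = I → I = True
((Q ∨ Q) → Q) → Q = True → I = I

I; I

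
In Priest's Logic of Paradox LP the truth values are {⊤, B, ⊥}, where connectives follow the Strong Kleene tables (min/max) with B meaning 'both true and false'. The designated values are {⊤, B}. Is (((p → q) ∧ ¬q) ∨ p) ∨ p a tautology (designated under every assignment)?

Countermodel: p=⊥, q=⊤ gives ⊥, which is not designated.

No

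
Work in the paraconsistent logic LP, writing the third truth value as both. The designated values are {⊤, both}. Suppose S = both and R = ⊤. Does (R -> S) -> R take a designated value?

R -> S = ⊤ -> both = both  [~⊤ | both]
(R -> S) -> R = both -> ⊤ = ⊤
⊤ ∈ {⊤, both}.

Yes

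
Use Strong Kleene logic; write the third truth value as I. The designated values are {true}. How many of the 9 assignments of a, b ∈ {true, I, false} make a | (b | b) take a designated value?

5

Of the 9 assignments, 5 give a value in {true}.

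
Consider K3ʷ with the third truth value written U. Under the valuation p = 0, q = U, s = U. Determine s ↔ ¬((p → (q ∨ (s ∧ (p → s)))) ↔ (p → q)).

U

p → s = 0 → U = U  [any arg is the third value ⇒ result is the third value]
s ∧ (p → s) = U ∧ U = U
q ∨ (s ∧ (p → s)) = U ∨ U = U
p → (q ∨ (s ∧ (p → s))) = 0 → U = U
p → q = 0 → U = U
(p → (q ∨ (s ∧ (p → s)))) ↔ (p → q) = U ↔ U = U
¬((p → (q ∨ (s ∧ (p → s)))) ↔ (p → q)) = ¬U = U
s ↔ ¬((p → (q ∨ (s ∧ (p → s)))) ↔ (p → q)) = U ↔ U = U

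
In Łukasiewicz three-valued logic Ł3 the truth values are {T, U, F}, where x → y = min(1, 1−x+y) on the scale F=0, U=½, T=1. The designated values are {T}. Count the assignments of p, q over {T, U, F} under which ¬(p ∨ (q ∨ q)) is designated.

1

Designated under: (p=F, q=F).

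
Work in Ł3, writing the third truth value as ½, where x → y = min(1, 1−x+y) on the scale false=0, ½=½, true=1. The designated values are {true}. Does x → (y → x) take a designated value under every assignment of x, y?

Every assignment of x, y over {true, ½, false} gives a value in {true}.
In particular, with x=½, y=½: x → (y → x) = true.

Yes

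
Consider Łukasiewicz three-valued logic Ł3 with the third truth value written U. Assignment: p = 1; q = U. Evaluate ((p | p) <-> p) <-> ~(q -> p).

p | p = 1 | 1 = 1
(p | p) <-> p = 1 <-> 1 = 1
q -> p = U -> 1 = 1  [min(1, 1−½+1)]
~(q -> p) = ~1 = 0
((p | p) <-> p) <-> ~(q -> p) = 1 <-> 0 = 0

0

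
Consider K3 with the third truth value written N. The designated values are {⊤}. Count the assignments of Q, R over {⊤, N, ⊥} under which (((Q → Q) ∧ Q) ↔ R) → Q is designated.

4

Designated under: (Q=⊤, R=⊤); (Q=⊤, R=N); (Q=⊤, R=⊥); (Q=⊥, R=⊤).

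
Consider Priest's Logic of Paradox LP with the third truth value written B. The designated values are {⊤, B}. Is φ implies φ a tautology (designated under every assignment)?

Yes

Every assignment of φ over {⊤, B, ⊥} gives a value in {⊤, B}.
In particular, with φ=B: φ implies φ = B.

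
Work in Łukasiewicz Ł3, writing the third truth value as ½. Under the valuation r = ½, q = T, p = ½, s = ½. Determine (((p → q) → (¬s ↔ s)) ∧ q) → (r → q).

p → q = ½ → T = T  [min(1, 1−½+1)]
¬s = ¬½ = ½
¬s ↔ s = ½ ↔ ½ = T
(p → q) → (¬s ↔ s) = T → T = T
((p → q) → (¬s ↔ s)) ∧ q = T ∧ T = T
r → q = ½ → T = T
(((p → q) → (¬s ↔ s)) ∧ q) → (r → q) = T → T = T

T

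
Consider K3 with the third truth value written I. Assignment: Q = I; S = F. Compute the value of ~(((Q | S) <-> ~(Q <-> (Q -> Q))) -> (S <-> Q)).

I

Q | S = I | F = I
Q -> Q = I -> I = I
Q <-> (Q -> Q) = I <-> I = I
~(Q <-> (Q -> Q)) = ~I = I
(Q | S) <-> ~(Q <-> (Q -> Q)) = I <-> I = I
S <-> Q = F <-> I = I
((Q | S) <-> ~(Q <-> (Q -> Q))) -> (S <-> Q) = I -> I = I
~(((Q | S) <-> ~(Q <-> (Q -> Q))) -> (S <-> Q)) = ~I = I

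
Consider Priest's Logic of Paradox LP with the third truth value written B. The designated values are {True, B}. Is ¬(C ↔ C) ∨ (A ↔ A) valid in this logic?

Every assignment of C, A over {True, B, False} gives a value in {True, B}.
In particular, with C=B, A=B: ¬(C ↔ C) ∨ (A ↔ A) = B.

Yes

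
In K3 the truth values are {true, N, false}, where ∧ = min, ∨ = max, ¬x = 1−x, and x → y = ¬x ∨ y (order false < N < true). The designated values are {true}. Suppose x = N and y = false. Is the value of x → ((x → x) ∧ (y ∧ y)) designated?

x → x = N → N = N  [¬N ∨ N]
y ∧ y = false ∧ false = false
(x → x) ∧ (y ∧ y) = N ∧ false = false
x → ((x → x) ∧ (y ∧ y)) = N → false = N
N ∉ {true}.

No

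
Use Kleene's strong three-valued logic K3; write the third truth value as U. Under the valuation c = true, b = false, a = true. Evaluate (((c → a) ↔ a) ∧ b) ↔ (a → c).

false

c → a = true → true = true
(c → a) ↔ a = true ↔ true = true
((c → a) ↔ a) ∧ b = true ∧ false = false
a → c = true → true = true
(((c → a) ↔ a) ∧ b) ↔ (a → c) = false ↔ true = false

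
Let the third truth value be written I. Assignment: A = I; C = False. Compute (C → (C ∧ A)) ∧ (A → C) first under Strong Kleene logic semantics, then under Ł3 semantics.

I; I

In Strong Kleene logic: C ∧ A = False ∧ I = False
C → (C ∧ A) = False → False = True
A → C = I → False = I  [¬I ∨ False]
(C → (C ∧ A)) ∧ (A → C) = True ∧ I = I
In Ł3: C ∧ A = False ∧ I = False
C → (C ∧ A) = False → False = True
A → C = I → False = I  [min(1, 1−½+0)]
(C → (C ∧ A)) ∧ (A → C) = True ∧ I = I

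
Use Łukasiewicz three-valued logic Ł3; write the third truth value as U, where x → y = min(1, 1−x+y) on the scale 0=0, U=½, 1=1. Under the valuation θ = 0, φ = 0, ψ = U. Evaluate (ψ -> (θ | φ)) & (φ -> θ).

U

θ | φ = 0 | 0 = 0
ψ -> (θ | φ) = U -> 0 = U  [min(1, 1−½+0)]
φ -> θ = 0 -> 0 = 1
(ψ -> (θ | φ)) & (φ -> θ) = U & 1 = U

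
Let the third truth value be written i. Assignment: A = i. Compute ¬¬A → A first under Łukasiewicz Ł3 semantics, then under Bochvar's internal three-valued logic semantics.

⊤; i

In Łukasiewicz Ł3: ¬A = ¬i = i
¬¬A = ¬i = i
¬¬A → A = i → i = ⊤  [min(1, 1−½+½)]
In Bochvar's internal three-valued logic: ¬A = ¬i = i
¬¬A = ¬i = i
¬¬A → A = i → i = i  [any arg is the third value ⇒ result is the third value]
They differ because Łukasiewicz Ł3 and Bochvar's internal three-valued logic treat i differently under the binary connectives.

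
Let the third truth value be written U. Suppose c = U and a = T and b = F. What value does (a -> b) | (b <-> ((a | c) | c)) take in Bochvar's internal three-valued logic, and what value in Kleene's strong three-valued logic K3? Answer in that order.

U; F

In Bochvar's internal three-valued logic: a -> b = T -> F = F
a | c = T | U = U
(a | c) | c = U | U = U
b <-> ((a | c) | c) = F <-> U = U
(a -> b) | (b <-> ((a | c) | c)) = F | U = U
In Kleene's strong three-valued logic K3: a -> b = T -> F = F
a | c = T | U = T
(a | c) | c = T | U = T
b <-> ((a | c) | c) = F <-> T = F
(a -> b) | (b <-> ((a | c) | c)) = F | F = F
They differ because Bochvar's internal three-valued logic and Kleene's strong three-valued logic K3 treat U differently under the binary connectives.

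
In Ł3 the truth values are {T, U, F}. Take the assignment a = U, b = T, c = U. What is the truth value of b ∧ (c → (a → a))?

T

a → a = U → U = T  [min(1, 1−½+½)]
c → (a → a) = U → T = T
b ∧ (c → (a → a)) = T ∧ T = T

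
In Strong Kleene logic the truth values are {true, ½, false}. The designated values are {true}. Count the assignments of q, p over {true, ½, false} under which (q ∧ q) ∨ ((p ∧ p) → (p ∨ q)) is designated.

Of the 9 assignments, 7 give a value in {true}.

7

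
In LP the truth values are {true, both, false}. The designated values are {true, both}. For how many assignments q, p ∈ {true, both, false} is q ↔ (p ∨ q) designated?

8

Of the 9 assignments, 8 give a value in {true, both}.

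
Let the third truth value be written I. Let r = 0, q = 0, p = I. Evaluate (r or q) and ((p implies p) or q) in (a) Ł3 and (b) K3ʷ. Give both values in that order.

In Ł3: r or q = 0 or 0 = 0
p implies p = I implies I = 1
(p implies p) or q = 1 or 0 = 1
(r or q) and ((p implies p) or q) = 0 and 1 = 0
In K3ʷ: r or q = 0 or 0 = 0
p implies p = I implies I = I  [any arg is the third value ⇒ result is the third value]
(p implies p) or q = I or 0 = I
(r or q) and ((p implies p) or q) = 0 and I = I
They differ because Ł3 and K3ʷ treat I differently under the binary connectives.

0; I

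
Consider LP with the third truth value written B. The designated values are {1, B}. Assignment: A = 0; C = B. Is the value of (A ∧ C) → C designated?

Yes

A ∧ C = 0 ∧ B = 0
(A ∧ C) → C = 0 → B = 1  [¬0 ∨ B]
1 ∈ {1, B}.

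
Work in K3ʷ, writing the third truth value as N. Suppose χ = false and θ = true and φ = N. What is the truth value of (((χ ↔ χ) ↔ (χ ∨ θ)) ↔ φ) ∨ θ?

N

χ ↔ χ = false ↔ false = true
χ ∨ θ = false ∨ true = true
(χ ↔ χ) ↔ (χ ∨ θ) = true ↔ true = true
((χ ↔ χ) ↔ (χ ∨ θ)) ↔ φ = true ↔ N = N
(((χ ↔ χ) ↔ (χ ∨ θ)) ↔ φ) ∨ θ = N ∨ true = N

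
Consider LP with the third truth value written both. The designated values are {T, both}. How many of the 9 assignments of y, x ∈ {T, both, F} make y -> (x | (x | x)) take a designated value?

8

Of the 9 assignments, 8 give a value in {T, both}.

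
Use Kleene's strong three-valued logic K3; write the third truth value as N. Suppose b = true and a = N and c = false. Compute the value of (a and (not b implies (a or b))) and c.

false

not b = not true = false
a or b = N or true = true
not b implies (a or b) = false implies true = true
a and (not b implies (a or b)) = N and true = N
(a and (not b implies (a or b))) and c = N and false = false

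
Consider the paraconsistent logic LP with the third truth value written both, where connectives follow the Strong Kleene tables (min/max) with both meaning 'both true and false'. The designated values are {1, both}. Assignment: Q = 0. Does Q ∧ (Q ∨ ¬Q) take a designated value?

¬Q = ¬0 = 1
Q ∨ ¬Q = 0 ∨ 1 = 1
Q ∧ (Q ∨ ¬Q) = 0 ∧ 1 = 0
0 ∉ {1, both}.

No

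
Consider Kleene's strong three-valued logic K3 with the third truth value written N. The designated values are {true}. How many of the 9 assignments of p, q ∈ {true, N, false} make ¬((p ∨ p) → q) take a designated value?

1

Designated under: (p=true, q=false).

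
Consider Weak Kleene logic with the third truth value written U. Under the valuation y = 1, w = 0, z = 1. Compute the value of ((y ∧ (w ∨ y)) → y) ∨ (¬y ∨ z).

1

w ∨ y = 0 ∨ 1 = 1
y ∧ (w ∨ y) = 1 ∧ 1 = 1
(y ∧ (w ∨ y)) → y = 1 → 1 = 1
¬y = ¬1 = 0
¬y ∨ z = 0 ∨ 1 = 1
((y ∧ (w ∨ y)) → y) ∨ (¬y ∨ z) = 1 ∨ 1 = 1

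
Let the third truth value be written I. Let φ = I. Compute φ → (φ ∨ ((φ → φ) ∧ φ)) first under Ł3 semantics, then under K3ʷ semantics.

In Ł3: φ → φ = I → I = 1  [min(1, 1−½+½)]
(φ → φ) ∧ φ = 1 ∧ I = I
φ ∨ ((φ → φ) ∧ φ) = I ∨ I = I
φ → (φ ∨ ((φ → φ) ∧ φ)) = I → I = 1
In K3ʷ: φ → φ = I → I = I  [any arg is the third value ⇒ result is the third value]
(φ → φ) ∧ φ = I ∧ I = I
φ ∨ ((φ → φ) ∧ φ) = I ∨ I = I
φ → (φ ∨ ((φ → φ) ∧ φ)) = I → I = I
They differ because Ł3 and K3ʷ treat I differently under the binary connectives.

1; I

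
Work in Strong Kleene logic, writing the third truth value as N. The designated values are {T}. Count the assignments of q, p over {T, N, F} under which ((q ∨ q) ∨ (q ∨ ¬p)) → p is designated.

Designated under: (q=T, p=T); (q=N, p=T); (q=F, p=T).

3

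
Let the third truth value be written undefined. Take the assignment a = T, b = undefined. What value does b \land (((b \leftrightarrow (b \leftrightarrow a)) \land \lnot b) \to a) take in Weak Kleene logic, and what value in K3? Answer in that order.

In Weak Kleene logic: b \leftrightarrow a = undefined \leftrightarrow T = undefined
b \leftrightarrow (b \leftrightarrow a) = undefined \leftrightarrow undefined = undefined
\lnot b = \lnot undefined = undefined
(b \leftrightarrow (b \leftrightarrow a)) \land \lnot b = undefined \land undefined = undefined
((b \leftrightarrow (b \leftrightarrow a)) \land \lnot b) \to a = undefined \to T = undefined  [any arg is the third value ⇒ result is the third value]
b \land (((b \leftrightarrow (b \leftrightarrow a)) \land \lnot b) \to a) = undefined \land undefined = undefined
In K3: b \leftrightarrow a = undefined \leftrightarrow T = undefined
b \leftrightarrow (b \leftrightarrow a) = undefined \leftrightarrow undefined = undefined
\lnot b = \lnot undefined = undefined
(b \leftrightarrow (b \leftrightarrow a)) \land \lnot b = undefined \land undefined = undefined
((b \leftrightarrow (b \leftrightarrow a)) \land \lnot b) \to a = undefined \to T = T  [\lnot undefined \lor T]
b \land (((b \leftrightarrow (b \leftrightarrow a)) \land \lnot b) \to a) = undefined \land T = undefined

undefined; undefined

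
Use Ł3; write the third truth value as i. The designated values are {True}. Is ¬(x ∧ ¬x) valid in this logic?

No

Countermodel: x=i gives i, which is not designated.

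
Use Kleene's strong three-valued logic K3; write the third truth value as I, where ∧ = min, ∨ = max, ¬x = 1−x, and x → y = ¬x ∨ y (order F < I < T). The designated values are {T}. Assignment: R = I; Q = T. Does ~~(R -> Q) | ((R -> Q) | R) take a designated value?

Yes

R -> Q = I -> T = T
~(R -> Q) = ~T = F
~~(R -> Q) = ~F = T
R -> Q = I -> T = T
(R -> Q) | R = T | I = T
~~(R -> Q) | ((R -> Q) | R) = T | T = T
T ∈ {T}.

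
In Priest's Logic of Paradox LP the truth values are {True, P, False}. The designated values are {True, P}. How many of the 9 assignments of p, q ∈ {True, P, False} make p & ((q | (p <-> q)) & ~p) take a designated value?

3

Designated under: (p=P, q=True); (p=P, q=P); (p=P, q=False).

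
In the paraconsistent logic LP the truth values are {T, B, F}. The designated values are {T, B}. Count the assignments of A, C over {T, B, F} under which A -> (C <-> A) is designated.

Of the 9 assignments, 8 give a value in {T, B}.

8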